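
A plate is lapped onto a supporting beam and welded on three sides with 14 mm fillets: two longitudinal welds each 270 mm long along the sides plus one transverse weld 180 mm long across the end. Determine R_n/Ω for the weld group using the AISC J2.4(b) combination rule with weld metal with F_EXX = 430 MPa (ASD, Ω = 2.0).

t_e = 0.707 × 14 = 9.898 mm.
R_nwl = 0.6 × 430 × 9.898 × 540 × 10⁻³ = 1379 kN (longitudinal, 2 welds).
R_nwt = 0.6 × 430 × 9.898 × 180 × 10⁻³ = 459.7 kN (transverse, base value).
(i) R_nwl + R_nwt = 1839 kN; (ii) 0.85 R_nwl + 1.5 R_nwt = 1862 kN.
R_n = max = 1862 kN [governs: (ii)]; R_n/Ω = 930.8 kN.

R_n/Ω ≈ 931 kN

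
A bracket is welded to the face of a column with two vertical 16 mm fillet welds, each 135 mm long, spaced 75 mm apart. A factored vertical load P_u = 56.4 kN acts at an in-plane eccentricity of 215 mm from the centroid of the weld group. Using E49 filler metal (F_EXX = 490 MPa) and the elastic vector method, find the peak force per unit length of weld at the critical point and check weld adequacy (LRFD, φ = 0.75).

Total weld length L_w = 270 mm. Treat welds as unit-width lines.
Polar moment about centroid: J = 2[d³/12 + d(b/2)²] = 2[135³/12 + 135×37.5²] = 789800 mm³.
Direct shear f_v = P/L_w = 56.4×10³ / 270 = 208.9 N/mm (vertical).
Torsion M = P·e = 56.4×10³ × 215 = 12126000 N·mm.
Critical point at (x, y) = (37.5, 67.5) from centroid. f_tx = M·y/J = 1036 N/mm; f_ty = M·x/J = 575.8 N/mm.
Resultant f_max = √[f_tx² + (f_v + f_ty)²] = √[1036² + (208.9 + 575.8)²] = 1300 N/mm.
Capacity per unit length: φr_n = 0.75 × 0.6 × 490 × (0.707 × 16) = 2494 N/mm.
1300 ≤ 2494 → adequate.

f_max ≈ 1300 N/mm; adequate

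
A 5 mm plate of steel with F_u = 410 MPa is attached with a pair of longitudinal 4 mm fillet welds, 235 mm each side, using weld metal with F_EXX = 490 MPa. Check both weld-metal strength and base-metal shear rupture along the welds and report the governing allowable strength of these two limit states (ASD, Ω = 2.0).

t_e = 0.707 × 4 = 2.828 mm; L = 470 mm.
Weld metal: R_n/Ω = (1/2.0) × 0.6 × 490 × 2.828 × 470 × 10⁻³ = 195.4 kN.
Base metal (shear rupture): R_n/Ω = (1/2.0) × 0.6 × 410 × 5 × 470 × 10⁻³ = 289.1 kN.
Governing: weld metal.

R_n/Ω ≈ 195 kN (weld metal governs)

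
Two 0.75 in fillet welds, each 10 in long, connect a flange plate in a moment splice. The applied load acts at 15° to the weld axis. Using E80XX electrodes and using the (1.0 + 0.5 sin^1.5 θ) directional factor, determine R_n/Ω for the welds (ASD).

E80XX → F_EXX = 80 ksi.
t_e = 0.707 × 0.75 = 0.5302 in; A_we = 0.5302 × 20 = 10.61 in².
Directional factor: 1.0 + 0.5 sin^1.5(15°) = 1.066.
F_nw = 0.6 × 80 × 1.066 = 51.16 ksi.
R_n/Ω = (51.16 × 10.61) / 2.0 = 271.3 kips.

R_n/Ω ≈ 271 kips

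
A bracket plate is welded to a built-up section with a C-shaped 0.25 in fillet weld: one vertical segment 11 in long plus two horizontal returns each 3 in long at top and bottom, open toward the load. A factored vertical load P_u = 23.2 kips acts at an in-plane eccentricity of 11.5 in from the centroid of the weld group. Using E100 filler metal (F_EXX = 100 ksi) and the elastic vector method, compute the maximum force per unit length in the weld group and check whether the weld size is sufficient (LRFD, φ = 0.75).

Total weld length L_w = 17 in. Treat welds as unit-width lines.
Centroid: x̄ = 2×3×1.5 / 17 = 0.5294 in from the vertical weld.
Polar moment about centroid: J = I_x + I_y = [11³/12 + 2×3×5.5²] + [11×0.5294² + 2(3³/12 + 3×0.9706²)] = 305.7 in³.
Direct shear f_v = P/L_w = 23.2 / 17 = 1.365 kip/in (vertical).
Torsion M = P·e = 23.2 × 11.5 = 266.8 kip·in.
Critical point at (x, y) = (2.471, 5.5) from centroid. f_tx = M·y/J = 4.801 kip/in; f_ty = M·x/J = 2.157 kip/in.
Resultant f_max = √[f_tx² + (f_v + f_ty)²] = √[4.801² + (1.365 + 2.157)²] = 5.954 kip/in.
Capacity per unit length: φr_n = 0.75 × 0.6 × 100 × (0.707 × 0.25) = 7.954 kip/in.
5.954 ≤ 7.954 → adequate.

f_max ≈ 5.95 kip/in; adequate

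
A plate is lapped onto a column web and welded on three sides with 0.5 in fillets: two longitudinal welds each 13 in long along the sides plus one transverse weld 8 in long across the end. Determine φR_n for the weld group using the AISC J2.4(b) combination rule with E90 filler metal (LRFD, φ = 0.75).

φR_n ≈ 488 kips

E90XX → F_EXX = 90 ksi.
t_e = 0.707 × 0.5 = 0.3535 in.
R_nwl = 0.6 × 90 × 0.3535 × 26 = 496.3 kips (longitudinal, 2 welds).
R_nwt = 0.6 × 90 × 0.3535 × 8 = 152.7 kips (transverse, base value).
(i) R_nwl + R_nwt = 649 kips; (ii) 0.85 R_nwl + 1.5 R_nwt = 650.9 kips.
R_n = max = 650.9 kips [governs: (ii)]; φR_n = 488.2 kips.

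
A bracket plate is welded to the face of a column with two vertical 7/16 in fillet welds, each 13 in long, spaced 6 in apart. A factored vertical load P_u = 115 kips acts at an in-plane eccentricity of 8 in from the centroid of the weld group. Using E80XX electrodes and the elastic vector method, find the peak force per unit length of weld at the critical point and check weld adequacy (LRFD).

E80XX → F_EXX = 80 ksi.
Total weld length L_w = 26 in. Treat welds as unit-width lines.
Polar moment about centroid: J = 2[d³/12 + d(b/2)²] = 2[13³/12 + 13×3²] = 600.2 in³.
Direct shear f_v = P/L_w = 115 / 26 = 4.423 kip/in (vertical).
Torsion M = P·e = 115 × 8 = 920 kip·in.
Critical point at (x, y) = (3, 6.5) from centroid. f_tx = M·y/J = 9.964 kip/in; f_ty = M·x/J = 4.599 kip/in.
Resultant f_max = √[f_tx² + (f_v + f_ty)²] = √[9.964² + (4.423 + 4.599)²] = 13.44 kip/in.
Capacity per unit length: φr_n = 0.75 × 0.6 × 80 × (0.707 × 0.4375) = 11.14 kip/in.
13.44 > 11.14 → NOT adequate.

f_max ≈ 13.4 kip/in; NOT adequate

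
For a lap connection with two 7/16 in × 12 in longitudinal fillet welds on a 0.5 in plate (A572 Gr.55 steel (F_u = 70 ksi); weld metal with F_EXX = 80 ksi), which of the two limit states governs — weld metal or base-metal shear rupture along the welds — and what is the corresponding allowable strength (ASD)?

R_n/Ω ≈ 178 kip (weld metal governs)

t_e = 0.707 × 0.4375 = 0.3093 in; L = 24 in.
Weld metal: R_n/Ω = (1/2.0) × 0.6 × 80 × 0.3093 × 24 = 178.2 kip.
Base metal (shear rupture): R_n/Ω = (1/2.0) × 0.6 × 70 × 0.5 × 24 = 252 kip.
Governing: weld metal.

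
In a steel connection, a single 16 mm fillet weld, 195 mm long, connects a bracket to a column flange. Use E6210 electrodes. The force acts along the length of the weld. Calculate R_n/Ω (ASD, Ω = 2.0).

E62XX → F_EXX = 620 MPa.
Effective throat t_e = 0.707 × 16 = 11.31 mm.
Total length L = 195 mm; A_we = 11.31 × 195 = 2206 mm².
F_nw = 0.6 F_EXX = 0.6 × 620 = 372 MPa.
R_n = 372 × 2206 × 10⁻³ = 820.6 kN; R_n/Ω = 820.6/2.0 = 410.3 kN.

R_n/Ω ≈ 410 kN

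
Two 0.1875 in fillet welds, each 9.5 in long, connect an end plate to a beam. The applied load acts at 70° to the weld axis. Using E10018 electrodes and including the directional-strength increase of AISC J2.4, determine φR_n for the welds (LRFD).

E100XX → F_EXX = 100 ksi.
t_e = 0.707 × 0.1875 = 0.1326 in; A_we = 0.1326 × 19 = 2.519 in².
Directional factor: 1.0 + 0.5 sin^1.5(70°) = 1.455.
F_nw = 0.6 × 100 × 1.455 = 87.33 ksi.
φR_n = 0.75 × 87.33 × 2.519 = 165 kip.

φR_n ≈ 165 kip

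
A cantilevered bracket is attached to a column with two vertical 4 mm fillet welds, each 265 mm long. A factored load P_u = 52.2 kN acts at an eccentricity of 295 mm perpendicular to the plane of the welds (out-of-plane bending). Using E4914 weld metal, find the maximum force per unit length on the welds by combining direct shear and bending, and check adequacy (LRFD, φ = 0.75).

E49XX → F_EXX = 490 MPa.
L_w = 2 × 265 = 530 mm; section modulus (unit throat) S = 2 × L²/6 = 23410 mm².
Direct shear f_v = P/L_w = 52.2×10³/530 = 98.49 N/mm.
Moment M = P × e = 52.2×10³ × 295 = 15399000 N·mm; bending f_b = M/S = 657.8 N/mm.
f_max = √(f_v² + f_b²) = √(98.49² + 657.8²) = 665.2 N/mm.
φr_n = 0.75 × 0.6 × 490 × (0.707 × 4) = 623.6 N/mm → NOT adequate.

f_max ≈ 665 N/mm; NOT adequate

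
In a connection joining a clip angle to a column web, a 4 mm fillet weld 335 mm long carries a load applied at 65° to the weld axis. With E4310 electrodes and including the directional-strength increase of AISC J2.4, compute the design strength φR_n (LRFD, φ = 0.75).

φR_n ≈ 262 kN

E43XX → F_EXX = 430 MPa.
t_e = 0.707 × 4 = 2.828 mm; A_we = 2.828 × 335 = 947.4 mm².
Directional factor: 1.0 + 0.5 sin^1.5(65°) = 1.431.
F_nw = 0.6 × 430 × 1.431 = 369.3 MPa.
φR_n = 0.75 × 369.3 × 947.4 × 10⁻³ = 262.4 kN.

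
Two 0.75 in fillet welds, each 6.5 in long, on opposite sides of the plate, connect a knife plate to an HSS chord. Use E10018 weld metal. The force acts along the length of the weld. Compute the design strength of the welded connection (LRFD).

φR_n ≈ 310 kips

E100XX → F_EXX = 100 ksi.
Effective throat t_e = 0.707 × 0.75 = 0.5302 in.
Total length L = 13 in; A_we = 0.5302 × 13 = 6.893 in².
F_nw = 0.6 F_EXX = 0.6 × 100 = 60 ksi.
φR_n = 0.75 × 60 × 6.893 = 310.2 kips.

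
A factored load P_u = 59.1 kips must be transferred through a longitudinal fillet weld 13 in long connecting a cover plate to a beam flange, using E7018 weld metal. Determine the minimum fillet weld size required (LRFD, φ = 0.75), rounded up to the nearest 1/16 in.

E70XX → F_EXX = 70 ksi.
Total weld length L = 13 in.
Required throat t_e = P_u / (φ × 0.6 F_EXX × L) = 59.1 / (0.75 × 0.6 × 70 × 13) = 0.1443 in.
Required leg w = t_e / 0.707 = 0.2041 in → use 1/4 in.

w = 1/4 in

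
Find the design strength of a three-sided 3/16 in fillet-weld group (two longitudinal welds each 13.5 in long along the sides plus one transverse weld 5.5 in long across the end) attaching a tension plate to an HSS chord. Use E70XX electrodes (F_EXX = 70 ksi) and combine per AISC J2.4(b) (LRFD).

t_e = 0.707 × 0.1875 = 0.1326 in.
R_nwl = 0.6 × 70 × 0.1326 × 27 = 150.3 kips (longitudinal, 2 welds).
R_nwt = 0.6 × 70 × 0.1326 × 5.5 = 30.62 kips (transverse, base value).
(i) R_nwl + R_nwt = 180.9 kips; (ii) 0.85 R_nwl + 1.5 R_nwt = 173.7 kips.
R_n = max = 180.9 kips [governs: (i)]; φR_n = 135.7 kips.

φR_n ≈ 136 kips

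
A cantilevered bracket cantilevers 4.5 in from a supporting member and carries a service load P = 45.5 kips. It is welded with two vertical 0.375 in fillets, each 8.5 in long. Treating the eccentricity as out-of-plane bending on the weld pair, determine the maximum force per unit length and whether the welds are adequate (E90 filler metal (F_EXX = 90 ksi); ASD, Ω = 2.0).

L_w = 2 × 8.5 = 17 in; section modulus (unit throat) S = 2 × L²/6 = 24.08 in².
Direct shear f_v = P/L_w = 45.5/17 = 2.676 kip/in.
Moment M = P × e = 45.5 × 4.5 = 204.75 kip·in; bending f_b = M/S = 8.502 kip/in.
f_max = √(f_v² + f_b²) = √(2.676² + 8.502²) = 8.913 kip/in.
r_n/Ω = (1/2.0) × 0.6 × 90 × (0.707 × 0.375) = 7.158 kip/in → NOT adequate.

f_max ≈ 8.91 kip/in; NOT adequate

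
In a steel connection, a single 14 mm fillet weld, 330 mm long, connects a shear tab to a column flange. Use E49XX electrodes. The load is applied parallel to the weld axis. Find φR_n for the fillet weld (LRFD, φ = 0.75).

E49XX → F_EXX = 490 MPa.
Effective throat t_e = 0.707 × 14 = 9.898 mm.
Total length L = 330 mm; A_we = 9.898 × 330 = 3266 mm².
F_nw = 0.6 F_EXX = 0.6 × 490 = 294 MPa.
φR_n = 0.75 × 294 × 3266 × 10⁻³ = 720.2 kN.

φR_n ≈ 720 kN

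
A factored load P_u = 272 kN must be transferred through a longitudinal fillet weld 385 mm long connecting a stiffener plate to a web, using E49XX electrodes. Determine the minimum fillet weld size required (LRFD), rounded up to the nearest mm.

E49XX → F_EXX = 490 MPa.
Total weld length L = 385 mm.
Required throat t_e = P_u / (φ × 0.6 F_EXX × L) = 272 / (0.75 × 0.6 × 490 × 385 × 10⁻³) = 3.204 mm.
Required leg w = t_e / 0.707 = 4.532 mm → use 5 mm.

w = 5 mm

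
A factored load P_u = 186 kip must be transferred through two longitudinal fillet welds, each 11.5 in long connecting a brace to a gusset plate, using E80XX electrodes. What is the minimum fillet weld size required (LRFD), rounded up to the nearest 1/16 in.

w = 3/8 in

E80XX → F_EXX = 80 ksi.
Total weld length L = 23 in.
Required throat t_e = P_u / (φ × 0.6 F_EXX × L) = 186 / (0.75 × 0.6 × 80 × 23) = 0.2246 in.
Required leg w = t_e / 0.707 = 0.3177 in → use 3/8 in.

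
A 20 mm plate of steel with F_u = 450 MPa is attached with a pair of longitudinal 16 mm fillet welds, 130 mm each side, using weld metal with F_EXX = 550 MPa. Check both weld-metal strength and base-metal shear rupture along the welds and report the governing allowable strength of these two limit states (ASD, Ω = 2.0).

t_e = 0.707 × 16 = 11.31 mm; L = 260 mm.
Weld metal: R_n/Ω = (1/2.0) × 0.6 × 550 × 11.31 × 260 × 10⁻³ = 485.3 kN.
Base metal (shear rupture): R_n/Ω = (1/2.0) × 0.6 × 450 × 20 × 260 × 10⁻³ = 702 kN.
Governing: weld metal.

R_n/Ω ≈ 485 kN (weld metal governs)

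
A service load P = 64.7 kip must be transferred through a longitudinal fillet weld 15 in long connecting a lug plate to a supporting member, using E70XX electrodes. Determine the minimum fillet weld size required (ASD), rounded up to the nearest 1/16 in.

w = 5/16 in

E70XX → F_EXX = 70 ksi.
Total weld length L = 15 in.
Required throat t_e = P × Ω / (0.6 F_EXX × L) = 64.7 × 2.0 / (0.6 × 70 × 15) = 0.2054 in.
Required leg w = t_e / 0.707 = 0.2905 in → use 5/16 in.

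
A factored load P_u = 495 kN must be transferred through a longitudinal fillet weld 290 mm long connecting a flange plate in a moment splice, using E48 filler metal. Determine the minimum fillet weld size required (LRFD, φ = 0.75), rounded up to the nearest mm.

w = 12 mm

E48XX → F_EXX = 480 MPa.
Total weld length L = 290 mm.
Required throat t_e = P_u / (φ × 0.6 F_EXX × L) = 495 / (0.75 × 0.6 × 480 × 290 × 10⁻³) = 7.902 mm.
Required leg w = t_e / 0.707 = 11.18 mm → use 12 mm.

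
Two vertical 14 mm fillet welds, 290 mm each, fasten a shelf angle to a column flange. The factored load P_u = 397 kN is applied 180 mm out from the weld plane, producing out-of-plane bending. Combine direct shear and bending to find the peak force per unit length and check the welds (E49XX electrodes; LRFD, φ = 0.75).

f_max ≈ 2640 N/mm; NOT adequate

E49XX → F_EXX = 490 MPa.
L_w = 2 × 290 = 580 mm; section modulus (unit throat) S = 2 × L²/6 = 28030 mm².
Direct shear f_v = P/L_w = 397×10³/580 = 684.5 N/mm.
Moment M = P × e = 397×10³ × 180 = 71460000 N·mm; bending f_b = M/S = 2549 N/mm.
f_max = √(f_v² + f_b²) = √(684.5² + 2549²) = 2639 N/mm.
φr_n = 0.75 × 0.6 × 490 × (0.707 × 14) = 2183 N/mm → NOT adequate.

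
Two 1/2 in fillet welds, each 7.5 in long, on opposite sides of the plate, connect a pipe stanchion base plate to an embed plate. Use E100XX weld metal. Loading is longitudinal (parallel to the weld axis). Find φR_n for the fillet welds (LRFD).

φR_n ≈ 239 kip

E100XX → F_EXX = 100 ksi.
Effective throat t_e = 0.707 × 0.5 = 0.3535 in.
Total length L = 15 in; A_we = 0.3535 × 15 = 5.302 in².
F_nw = 0.6 F_EXX = 0.6 × 100 = 60 ksi.
φR_n = 0.75 × 60 × 5.302 = 238.6 kip.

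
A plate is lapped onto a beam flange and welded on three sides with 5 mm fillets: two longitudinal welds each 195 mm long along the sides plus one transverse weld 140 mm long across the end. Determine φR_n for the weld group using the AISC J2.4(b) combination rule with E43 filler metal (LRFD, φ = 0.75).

E43XX → F_EXX = 430 MPa.
t_e = 0.707 × 5 = 3.535 mm.
R_nwl = 0.6 × 430 × 3.535 × 390 × 10⁻³ = 355.7 kN (longitudinal, 2 welds).
R_nwt = 0.6 × 430 × 3.535 × 140 × 10⁻³ = 127.7 kN (transverse, base value).
(i) R_nwl + R_nwt = 483.4 kN; (ii) 0.85 R_nwl + 1.5 R_nwt = 493.9 kN.
R_n = max = 493.9 kN [governs: (ii)]; φR_n = 370.4 kN.

φR_n ≈ 370 kN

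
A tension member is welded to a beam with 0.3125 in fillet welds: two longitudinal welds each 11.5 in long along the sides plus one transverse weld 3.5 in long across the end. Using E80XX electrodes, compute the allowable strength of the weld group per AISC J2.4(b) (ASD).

R_n/Ω ≈ 141 kip

E80XX → F_EXX = 80 ksi.
t_e = 0.707 × 0.3125 = 0.2209 in.
R_nwl = 0.6 × 80 × 0.2209 × 23 = 243.9 kip (longitudinal, 2 welds).
R_nwt = 0.6 × 80 × 0.2209 × 3.5 = 37.12 kip (transverse, base value).
(i) R_nwl + R_nwt = 281 kip; (ii) 0.85 R_nwl + 1.5 R_nwt = 263 kip.
R_n = max = 281 kip [governs: (i)]; R_n/Ω = 140.5 kip.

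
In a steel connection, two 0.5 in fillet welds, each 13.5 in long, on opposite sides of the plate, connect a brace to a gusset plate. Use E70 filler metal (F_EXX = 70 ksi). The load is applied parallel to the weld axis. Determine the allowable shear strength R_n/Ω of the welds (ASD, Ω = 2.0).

Effective throat t_e = 0.707 × 0.5 = 0.3535 in.
Total length L = 27 in; A_we = 0.3535 × 27 = 9.544 in².
F_nw = 0.6 F_EXX = 0.6 × 70 = 42 ksi.
R_n = 42 × 9.544 = 400.9 kips; R_n/Ω = 400.9/2.0 = 200.4 kips.

R_n/Ω ≈ 200 kips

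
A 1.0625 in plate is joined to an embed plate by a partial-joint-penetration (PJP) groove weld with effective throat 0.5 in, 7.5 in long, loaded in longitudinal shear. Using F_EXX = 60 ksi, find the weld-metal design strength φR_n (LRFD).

Effective throat (given) t_e = 0.5 in.
A_we = 0.5 × 7.5 = 3.75 in².
F_nw = 0.6 F_EXX = 36 ksi.
φR_n = 0.75 × 36 × 3.75 = 101.2 kip.

φR_n ≈ 101 kip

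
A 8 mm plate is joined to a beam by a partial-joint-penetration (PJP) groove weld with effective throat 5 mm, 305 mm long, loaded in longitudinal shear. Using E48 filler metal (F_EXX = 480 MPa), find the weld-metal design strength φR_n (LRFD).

φR_n ≈ 329 kN

Effective throat (given) t_e = 5 mm.
A_we = 5 × 305 = 1525 mm².
F_nw = 0.6 F_EXX = 288 MPa.
φR_n = 0.75 × 288 × 1525 × 10⁻³ = 329.4 kN.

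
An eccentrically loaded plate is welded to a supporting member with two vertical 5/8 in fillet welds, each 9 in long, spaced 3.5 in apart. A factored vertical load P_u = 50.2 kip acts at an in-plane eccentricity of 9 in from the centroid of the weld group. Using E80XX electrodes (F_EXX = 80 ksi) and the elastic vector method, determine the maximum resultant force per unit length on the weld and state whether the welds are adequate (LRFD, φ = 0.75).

Total weld length L_w = 18 in. Treat welds as unit-width lines.
Polar moment about centroid: J = 2[d³/12 + d(b/2)²] = 2[9³/12 + 9×1.75²] = 176.6 in³.
Direct shear f_v = P/L_w = 50.2 / 18 = 2.789 kip/in (vertical).
Torsion M = P·e = 50.2 × 9 = 451.8 kip·in.
Critical point at (x, y) = (1.75, 4.5) from centroid. f_tx = M·y/J = 11.51 kip/in; f_ty = M·x/J = 4.476 kip/in.
Resultant f_max = √[f_tx² + (f_v + f_ty)²] = √[11.51² + (2.789 + 4.476)²] = 13.61 kip/in.
Capacity per unit length: φr_n = 0.75 × 0.6 × 80 × (0.707 × 0.625) = 15.91 kip/in.
13.61 ≤ 15.91 → adequate.

f_max ≈ 13.6 kip/in; adequate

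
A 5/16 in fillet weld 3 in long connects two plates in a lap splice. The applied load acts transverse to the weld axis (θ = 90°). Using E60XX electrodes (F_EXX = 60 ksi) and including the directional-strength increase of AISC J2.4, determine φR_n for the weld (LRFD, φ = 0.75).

φR_n ≈ 26.8 kip

t_e = 0.707 × 0.3125 = 0.2209 in; A_we = 0.2209 × 3 = 0.6628 in².
Directional factor: 1.0 + 0.5 sin^1.5(90°) = 1.5.
F_nw = 0.6 × 60 × 1.5 = 54 ksi.
φR_n = 0.75 × 54 × 0.6628 = 26.84 kip.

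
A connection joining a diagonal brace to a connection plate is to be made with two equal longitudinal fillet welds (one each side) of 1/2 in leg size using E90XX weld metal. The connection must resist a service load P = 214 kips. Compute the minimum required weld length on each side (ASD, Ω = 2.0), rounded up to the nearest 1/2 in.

L = 11.5 in on each side

E90XX → F_EXX = 90 ksi.
Throat t_e = 0.707 × 0.5 = 0.3535 in.
r_n/Ω = (0.6 × 90 × 0.3535) / 2.0 = 9.544 kip/in.
L_req = P / (r_n/Ω) = 214 / 9.544 = 22.42 in total.
Per side: 22.42 / 2 = 11.21 in.
Round up → use L = 11.5 in on each side.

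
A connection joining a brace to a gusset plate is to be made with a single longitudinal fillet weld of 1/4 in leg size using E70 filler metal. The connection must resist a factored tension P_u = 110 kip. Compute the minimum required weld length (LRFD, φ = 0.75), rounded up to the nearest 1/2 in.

L = 20 in

E70XX → F_EXX = 70 ksi.
Throat t_e = 0.707 × 0.25 = 0.1767 in.
φr_n = 0.75 × 0.6 × 70 × 0.1767 = 5.568 kip/in.
L_req = P_u / φr_n = 110 / 5.568 = 19.76 in total.
Round up → use L = 20 in.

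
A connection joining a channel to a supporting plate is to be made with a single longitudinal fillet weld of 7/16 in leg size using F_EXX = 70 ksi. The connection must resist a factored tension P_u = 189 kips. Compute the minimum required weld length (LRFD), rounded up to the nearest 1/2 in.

L = 19.5 in

Throat t_e = 0.707 × 0.4375 = 0.3093 in.
φr_n = 0.75 × 0.6 × 70 × 0.3093 = 9.743 kips/in.
L_req = P_u / φr_n = 189 / 9.743 = 19.4 in total.
Round up → use L = 19.5 in.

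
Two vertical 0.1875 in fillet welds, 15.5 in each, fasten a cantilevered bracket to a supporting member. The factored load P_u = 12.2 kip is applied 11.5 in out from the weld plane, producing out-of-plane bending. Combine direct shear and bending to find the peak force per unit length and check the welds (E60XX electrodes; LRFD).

f_max ≈ 1.8 kip/in; adequate

E60XX → F_EXX = 60 ksi.
L_w = 2 × 15.5 = 31 in; section modulus (unit throat) S = 2 × L²/6 = 80.08 in².
Direct shear f_v = P/L_w = 12.2/31 = 0.3935 kip/in.
Moment M = P × e = 12.2 × 11.5 = 140.3 kip·in; bending f_b = M/S = 1.752 kip/in.
f_max = √(f_v² + f_b²) = √(0.3935² + 1.752²) = 1.796 kip/in.
φr_n = 0.75 × 0.6 × 60 × (0.707 × 0.1875) = 3.579 kip/in → adequate.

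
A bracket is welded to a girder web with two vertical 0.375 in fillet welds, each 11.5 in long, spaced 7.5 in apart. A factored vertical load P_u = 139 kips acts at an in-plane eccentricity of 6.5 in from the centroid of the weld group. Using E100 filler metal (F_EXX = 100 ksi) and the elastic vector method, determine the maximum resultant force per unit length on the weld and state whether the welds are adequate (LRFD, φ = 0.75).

Total weld length L_w = 23 in. Treat welds as unit-width lines.
Polar moment about centroid: J = 2[d³/12 + d(b/2)²] = 2[11.5³/12 + 11.5×3.75²] = 576.9 in³.
Direct shear f_v = P/L_w = 139 / 23 = 6.043 kip/in (vertical).
Torsion M = P·e = 139 × 6.5 = 903.5 kip·in.
Critical point at (x, y) = (3.75, 5.75) from centroid. f_tx = M·y/J = 9.005 kip/in; f_ty = M·x/J = 5.873 kip/in.
Resultant f_max = √[f_tx² + (f_v + f_ty)²] = √[9.005² + (6.043 + 5.873)²] = 14.94 kip/in.
Capacity per unit length: φr_n = 0.75 × 0.6 × 100 × (0.707 × 0.375) = 11.93 kip/in.
14.94 > 11.93 → NOT adequate.

f_max ≈ 14.9 kip/in; NOT adequate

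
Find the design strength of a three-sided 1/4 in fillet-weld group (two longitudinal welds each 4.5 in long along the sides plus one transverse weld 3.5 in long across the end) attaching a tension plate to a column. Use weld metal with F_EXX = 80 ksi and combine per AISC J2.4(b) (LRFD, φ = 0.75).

φR_n ≈ 82.1 kip

t_e = 0.707 × 0.25 = 0.1767 in.
R_nwl = 0.6 × 80 × 0.1767 × 9 = 76.36 kip (longitudinal, 2 welds).
R_nwt = 0.6 × 80 × 0.1767 × 3.5 = 29.69 kip (transverse, base value).
(i) R_nwl + R_nwt = 106 kip; (ii) 0.85 R_nwl + 1.5 R_nwt = 109.4 kip.
R_n = max = 109.4 kip [governs: (ii)]; φR_n = 82.08 kip.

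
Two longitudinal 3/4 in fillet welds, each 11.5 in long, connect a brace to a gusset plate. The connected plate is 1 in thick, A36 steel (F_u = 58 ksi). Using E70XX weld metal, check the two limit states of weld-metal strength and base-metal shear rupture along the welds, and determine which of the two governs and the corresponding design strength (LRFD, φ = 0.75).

E70XX → F_EXX = 70 ksi.
t_e = 0.707 × 0.75 = 0.5302 in; L = 23 in.
Weld metal: φR_n = 0.75 × 0.6 × 70 × 0.5302 × 23 = 384.2 kip.
Base metal (shear rupture): φR_n = 0.75 × 0.6 × 58 × 1 × 23 = 600.3 kip.
Governing: weld metal.

φR_n ≈ 384 kip (weld metal governs)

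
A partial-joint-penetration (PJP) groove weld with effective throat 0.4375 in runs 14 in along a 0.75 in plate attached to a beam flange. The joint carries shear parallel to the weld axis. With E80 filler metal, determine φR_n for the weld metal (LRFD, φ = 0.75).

E80XX → F_EXX = 80 ksi.
Effective throat (given) t_e = 0.4375 in.
A_we = 0.4375 × 14 = 6.125 in².
F_nw = 0.6 F_EXX = 48 ksi.
φR_n = 0.75 × 48 × 6.125 = 220.5 kips.

φR_n ≈ 220 kips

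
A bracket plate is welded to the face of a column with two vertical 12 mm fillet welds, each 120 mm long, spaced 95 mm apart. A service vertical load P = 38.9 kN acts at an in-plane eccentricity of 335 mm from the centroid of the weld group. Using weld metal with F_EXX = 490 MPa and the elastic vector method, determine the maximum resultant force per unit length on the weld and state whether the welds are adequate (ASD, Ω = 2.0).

f_max ≈ 1310 N/mm; NOT adequate

Total weld length L_w = 240 mm. Treat welds as unit-width lines.
Polar moment about centroid: J = 2[d³/12 + d(b/2)²] = 2[120³/12 + 120×47.5²] = 829500 mm³.
Direct shear f_v = P/L_w = 38.9×10³ / 240 = 162.1 N/mm (vertical).
Torsion M = P·e = 38.9×10³ × 335 = 13032000 N·mm.
Critical point at (x, y) = (47.5, 60) from centroid. f_tx = M·y/J = 942.6 N/mm; f_ty = M·x/J = 746.2 N/mm.
Resultant f_max = √[f_tx² + (f_v + f_ty)²] = √[942.6² + (162.1 + 746.2)²] = 1309 N/mm.
Capacity per unit length: r_n/Ω = (1/2.0) × 0.6 × 490 × (0.707 × 12) = 1247 N/mm.
1309 > 1247 → NOT adequate.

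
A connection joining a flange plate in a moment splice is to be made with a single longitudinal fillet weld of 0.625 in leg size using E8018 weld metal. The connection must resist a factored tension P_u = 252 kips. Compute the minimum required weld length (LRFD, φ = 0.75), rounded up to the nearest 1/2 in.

L = 16 in

E80XX → F_EXX = 80 ksi.
Throat t_e = 0.707 × 0.625 = 0.4419 in.
φr_n = 0.75 × 0.6 × 80 × 0.4419 = 15.91 kips/in.
L_req = P_u / φr_n = 252 / 15.91 = 15.84 in total.
Round up → use L = 16 in.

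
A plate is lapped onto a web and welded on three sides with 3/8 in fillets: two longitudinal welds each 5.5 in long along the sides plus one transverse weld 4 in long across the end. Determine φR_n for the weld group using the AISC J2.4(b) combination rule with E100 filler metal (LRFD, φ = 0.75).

E100XX → F_EXX = 100 ksi.
t_e = 0.707 × 0.375 = 0.2651 in.
R_nwl = 0.6 × 100 × 0.2651 × 11 = 175 kips (longitudinal, 2 welds).
R_nwt = 0.6 × 100 × 0.2651 × 4 = 63.63 kips (transverse, base value).
(i) R_nwl + R_nwt = 238.6 kips; (ii) 0.85 R_nwl + 1.5 R_nwt = 244.2 kips.
R_n = max = 244.2 kips [governs: (ii)]; φR_n = 183.1 kips.

φR_n ≈ 183 kips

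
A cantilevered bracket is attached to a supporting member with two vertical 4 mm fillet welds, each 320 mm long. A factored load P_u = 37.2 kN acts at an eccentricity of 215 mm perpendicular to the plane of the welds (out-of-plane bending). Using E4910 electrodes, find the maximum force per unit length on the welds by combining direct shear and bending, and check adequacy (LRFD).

E49XX → F_EXX = 490 MPa.
L_w = 2 × 320 = 640 mm; section modulus (unit throat) S = 2 × L²/6 = 34130 mm².
Direct shear f_v = P/L_w = 37.2×10³/640 = 58.12 N/mm.
Moment M = P × e = 37.2×10³ × 215 = 7998000 N·mm; bending f_b = M/S = 234.3 N/mm.
f_max = √(f_v² + f_b²) = √(58.12² + 234.3²) = 241.4 N/mm.
φr_n = 0.75 × 0.6 × 490 × (0.707 × 4) = 623.6 N/mm → adequate.

f_max ≈ 241 N/mm; adequate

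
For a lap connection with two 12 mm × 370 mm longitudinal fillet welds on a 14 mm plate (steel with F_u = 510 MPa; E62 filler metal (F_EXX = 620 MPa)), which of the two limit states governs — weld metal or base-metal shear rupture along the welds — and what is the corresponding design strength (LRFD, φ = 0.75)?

t_e = 0.707 × 12 = 8.484 mm; L = 740 mm.
Weld metal: φR_n = 0.75 × 0.6 × 620 × 8.484 × 740 × 10⁻³ = 1752 kN.
Base metal (shear rupture): φR_n = 0.75 × 0.6 × 510 × 14 × 740 × 10⁻³ = 2378 kN.
Governing: weld metal.

φR_n ≈ 1750 kN (weld metal governs)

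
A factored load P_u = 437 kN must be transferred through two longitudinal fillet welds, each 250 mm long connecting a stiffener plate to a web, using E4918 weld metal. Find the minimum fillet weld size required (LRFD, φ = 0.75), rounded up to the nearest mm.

E49XX → F_EXX = 490 MPa.
Total weld length L = 500 mm.
Required throat t_e = P_u / (φ × 0.6 F_EXX × L) = 437 / (0.75 × 0.6 × 490 × 500 × 10⁻³) = 3.964 mm.
Required leg w = t_e / 0.707 = 5.606 mm → use 6 mm.

w = 6 mm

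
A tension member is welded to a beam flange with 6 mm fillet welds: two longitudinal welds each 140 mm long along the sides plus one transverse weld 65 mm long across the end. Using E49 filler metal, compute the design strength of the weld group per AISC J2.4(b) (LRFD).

φR_n ≈ 323 kN

E49XX → F_EXX = 490 MPa.
t_e = 0.707 × 6 = 4.242 mm.
R_nwl = 0.6 × 490 × 4.242 × 280 × 10⁻³ = 349.2 kN (longitudinal, 2 welds).
R_nwt = 0.6 × 490 × 4.242 × 65 × 10⁻³ = 81.06 kN (transverse, base value).
(i) R_nwl + R_nwt = 430.3 kN; (ii) 0.85 R_nwl + 1.5 R_nwt = 418.4 kN.
R_n = max = 430.3 kN [governs: (i)]; φR_n = 322.7 kN.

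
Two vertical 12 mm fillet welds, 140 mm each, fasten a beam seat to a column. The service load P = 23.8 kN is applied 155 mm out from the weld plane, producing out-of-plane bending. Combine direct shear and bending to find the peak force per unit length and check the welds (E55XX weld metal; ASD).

E55XX → F_EXX = 550 MPa.
L_w = 2 × 140 = 280 mm; section modulus (unit throat) S = 2 × L²/6 = 6533 mm².
Direct shear f_v = P/L_w = 23.8×10³/280 = 85 N/mm.
Moment M = P × e = 23.8×10³ × 155 = 3689000 N·mm; bending f_b = M/S = 564.6 N/mm.
f_max = √(f_v² + f_b²) = √(85² + 564.6²) = 571 N/mm.
r_n/Ω = (1/2.0) × 0.6 × 550 × (0.707 × 12) = 1400 N/mm → adequate.

f_max ≈ 571 N/mm; adequate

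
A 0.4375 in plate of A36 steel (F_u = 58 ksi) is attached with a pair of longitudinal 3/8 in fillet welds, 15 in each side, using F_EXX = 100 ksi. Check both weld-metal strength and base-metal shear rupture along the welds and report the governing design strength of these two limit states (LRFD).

t_e = 0.707 × 0.375 = 0.2651 in; L = 30 in.
Weld metal: φR_n = 0.75 × 0.6 × 100 × 0.2651 × 30 = 357.9 kips.
Base metal (shear rupture): φR_n = 0.75 × 0.6 × 58 × 0.4375 × 30 = 342.6 kips.
Governing: base-metal shear rupture.

φR_n ≈ 343 kips (base-metal shear rupture governs)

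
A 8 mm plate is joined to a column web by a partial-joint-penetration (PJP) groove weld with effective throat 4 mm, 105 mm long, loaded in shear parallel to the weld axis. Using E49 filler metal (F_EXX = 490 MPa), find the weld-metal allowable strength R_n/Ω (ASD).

Effective throat (given) t_e = 4 mm.
A_we = 4 × 105 = 420 mm².
F_nw = 0.6 F_EXX = 294 MPa.
R_n/Ω = (294 × 420) / 2.0 × 10⁻³ = 61.74 kN.

R_n/Ω ≈ 61.7 kN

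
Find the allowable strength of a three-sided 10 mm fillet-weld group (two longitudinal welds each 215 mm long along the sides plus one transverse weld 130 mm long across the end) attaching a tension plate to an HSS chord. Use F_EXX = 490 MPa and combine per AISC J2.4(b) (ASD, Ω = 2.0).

R_n/Ω ≈ 583 kN

t_e = 0.707 × 10 = 7.07 mm.
R_nwl = 0.6 × 490 × 7.07 × 430 × 10⁻³ = 893.8 kN (longitudinal, 2 welds).
R_nwt = 0.6 × 490 × 7.07 × 130 × 10⁻³ = 270.2 kN (transverse, base value).
(i) R_nwl + R_nwt = 1164 kN; (ii) 0.85 R_nwl + 1.5 R_nwt = 1165 kN.
R_n = max = 1165 kN [governs: (ii)]; R_n/Ω = 582.5 kN.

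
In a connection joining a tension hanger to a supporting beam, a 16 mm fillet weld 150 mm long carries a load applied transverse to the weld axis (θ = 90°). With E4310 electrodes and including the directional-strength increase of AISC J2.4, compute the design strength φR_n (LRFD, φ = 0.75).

φR_n ≈ 492 kN

E43XX → F_EXX = 430 MPa.
t_e = 0.707 × 16 = 11.31 mm; A_we = 11.31 × 150 = 1697 mm².
Directional factor: 1.0 + 0.5 sin^1.5(90°) = 1.5.
F_nw = 0.6 × 430 × 1.5 = 387 MPa.
φR_n = 0.75 × 387 × 1697 × 10⁻³ = 492.5 kN.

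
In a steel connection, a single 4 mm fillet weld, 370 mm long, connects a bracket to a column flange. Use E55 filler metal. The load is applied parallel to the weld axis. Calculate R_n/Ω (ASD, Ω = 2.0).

E55XX → F_EXX = 550 MPa.
Effective throat t_e = 0.707 × 4 = 2.828 mm.
Total length L = 370 mm; A_we = 2.828 × 370 = 1046 mm².
F_nw = 0.6 F_EXX = 0.6 × 550 = 330 MPa.
R_n = 330 × 1046 × 10⁻³ = 345.3 kN; R_n/Ω = 345.3/2.0 = 172.6 kN.

R_n/Ω ≈ 173 kN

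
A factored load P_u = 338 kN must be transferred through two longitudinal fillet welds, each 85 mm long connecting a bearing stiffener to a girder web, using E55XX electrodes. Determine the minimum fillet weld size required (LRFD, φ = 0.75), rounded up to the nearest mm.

E55XX → F_EXX = 550 MPa.
Total weld length L = 170 mm.
Required throat t_e = P_u / (φ × 0.6 F_EXX × L) = 338 / (0.75 × 0.6 × 550 × 170 × 10⁻³) = 8.033 mm.
Required leg w = t_e / 0.707 = 11.36 mm → use 12 mm.

w = 12 mm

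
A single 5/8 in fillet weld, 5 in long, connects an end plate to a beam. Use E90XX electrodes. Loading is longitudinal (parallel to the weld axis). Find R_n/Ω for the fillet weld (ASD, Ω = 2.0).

E90XX → F_EXX = 90 ksi.
Effective throat t_e = 0.707 × 0.625 = 0.4419 in.
Total length L = 5 in; A_we = 0.4419 × 5 = 2.209 in².
F_nw = 0.6 F_EXX = 0.6 × 90 = 54 ksi.
R_n = 54 × 2.209 = 119.3 kips; R_n/Ω = 119.3/2.0 = 59.65 kips.

R_n/Ω ≈ 59.7 kips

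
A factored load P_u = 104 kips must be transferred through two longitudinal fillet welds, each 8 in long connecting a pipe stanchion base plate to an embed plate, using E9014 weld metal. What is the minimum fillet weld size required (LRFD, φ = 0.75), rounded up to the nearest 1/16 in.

w = 1/4 in

E90XX → F_EXX = 90 ksi.
Total weld length L = 16 in.
Required throat t_e = P_u / (φ × 0.6 F_EXX × L) = 104 / (0.75 × 0.6 × 90 × 16) = 0.1605 in.
Required leg w = t_e / 0.707 = 0.227 in → use 1/4 in.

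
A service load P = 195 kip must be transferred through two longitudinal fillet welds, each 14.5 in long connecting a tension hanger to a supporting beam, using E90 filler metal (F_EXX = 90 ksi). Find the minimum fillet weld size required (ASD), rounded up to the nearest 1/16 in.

Total weld length L = 29 in.
Required throat t_e = P × Ω / (0.6 F_EXX × L) = 195 × 2.0 / (0.6 × 90 × 29) = 0.249 in.
Required leg w = t_e / 0.707 = 0.3523 in → use 3/8 in.

w = 3/8 in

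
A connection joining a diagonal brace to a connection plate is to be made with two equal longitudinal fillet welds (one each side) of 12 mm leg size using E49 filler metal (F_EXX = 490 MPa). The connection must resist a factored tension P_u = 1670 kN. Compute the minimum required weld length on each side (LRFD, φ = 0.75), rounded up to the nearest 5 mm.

Throat t_e = 0.707 × 12 = 8.484 mm.
φr_n = 0.75 × 0.6 × 490 × 8.484 × 10⁻³ = 1.871 kN/mm.
L_req = P_u / φr_n = 1670 / 1.871 = 892.7 mm total.
Per side: 892.7 / 2 = 446.4 mm.
Round up → use L = 450 mm on each side.

L = 450 mm on each side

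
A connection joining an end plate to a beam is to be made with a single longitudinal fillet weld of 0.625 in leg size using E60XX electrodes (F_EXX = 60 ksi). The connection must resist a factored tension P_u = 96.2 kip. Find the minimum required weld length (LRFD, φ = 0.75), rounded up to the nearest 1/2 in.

Throat t_e = 0.707 × 0.625 = 0.4419 in.
φr_n = 0.75 × 0.6 × 60 × 0.4419 = 11.93 kip/in.
L_req = P_u / φr_n = 96.2 / 11.93 = 8.063 in total.
Round up → use L = 8.5 in.

L = 8.5 in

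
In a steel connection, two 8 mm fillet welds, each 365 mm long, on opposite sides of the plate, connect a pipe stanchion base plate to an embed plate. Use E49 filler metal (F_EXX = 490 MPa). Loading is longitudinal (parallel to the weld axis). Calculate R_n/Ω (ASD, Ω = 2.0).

Effective throat t_e = 0.707 × 8 = 5.656 mm.
Total length L = 730 mm; A_we = 5.656 × 730 = 4129 mm².
F_nw = 0.6 F_EXX = 0.6 × 490 = 294 MPa.
R_n = 294 × 4129 × 10⁻³ = 1214 kN; R_n/Ω = 1214/2.0 = 606.9 kN.

R_n/Ω ≈ 607 kN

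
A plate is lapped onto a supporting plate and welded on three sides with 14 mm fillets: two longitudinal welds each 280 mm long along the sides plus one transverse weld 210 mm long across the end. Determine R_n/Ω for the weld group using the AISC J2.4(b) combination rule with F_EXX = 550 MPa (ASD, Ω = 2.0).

t_e = 0.707 × 14 = 9.898 mm.
R_nwl = 0.6 × 550 × 9.898 × 560 × 10⁻³ = 1829 kN (longitudinal, 2 welds).
R_nwt = 0.6 × 550 × 9.898 × 210 × 10⁻³ = 685.9 kN (transverse, base value).
(i) R_nwl + R_nwt = 2515 kN; (ii) 0.85 R_nwl + 1.5 R_nwt = 2584 kN.
R_n = max = 2584 kN [governs: (ii)]; R_n/Ω = 1292 kN.

R_n/Ω ≈ 1290 kN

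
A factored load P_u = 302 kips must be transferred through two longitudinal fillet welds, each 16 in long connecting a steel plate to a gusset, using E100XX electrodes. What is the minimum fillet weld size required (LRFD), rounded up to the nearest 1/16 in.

w = 5/16 in

E100XX → F_EXX = 100 ksi.
Total weld length L = 32 in.
Required throat t_e = P_u / (φ × 0.6 F_EXX × L) = 302 / (0.75 × 0.6 × 100 × 32) = 0.2097 in.
Required leg w = t_e / 0.707 = 0.2966 in → use 5/16 in.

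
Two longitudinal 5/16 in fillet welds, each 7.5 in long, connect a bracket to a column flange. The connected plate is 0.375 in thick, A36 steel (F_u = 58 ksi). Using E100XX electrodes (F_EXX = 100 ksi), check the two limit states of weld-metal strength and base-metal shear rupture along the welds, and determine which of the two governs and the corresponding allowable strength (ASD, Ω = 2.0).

R_n/Ω ≈ 97.9 kips (base-metal shear rupture governs)

t_e = 0.707 × 0.3125 = 0.2209 in; L = 15 in.
Weld metal: R_n/Ω = (1/2.0) × 0.6 × 100 × 0.2209 × 15 = 99.42 kips.
Base metal (shear rupture): R_n/Ω = (1/2.0) × 0.6 × 58 × 0.375 × 15 = 97.87 kips.
Governing: base-metal shear rupture.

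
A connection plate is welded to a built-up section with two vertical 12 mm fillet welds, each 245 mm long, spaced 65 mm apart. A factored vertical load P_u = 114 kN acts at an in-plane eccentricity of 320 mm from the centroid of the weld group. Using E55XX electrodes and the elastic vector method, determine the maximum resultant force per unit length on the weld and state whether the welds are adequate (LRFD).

f_max ≈ 1630 N/mm; adequate

E55XX → F_EXX = 550 MPa.
Total weld length L_w = 490 mm. Treat welds as unit-width lines.
Polar moment about centroid: J = 2[d³/12 + d(b/2)²] = 2[245³/12 + 245×32.5²] = 2969000 mm³.
Direct shear f_v = P/L_w = 114×10³ / 490 = 232.7 N/mm (vertical).
Torsion M = P·e = 114×10³ × 320 = 36480000 N·mm.
Critical point at (x, y) = (32.5, 122.5) from centroid. f_tx = M·y/J = 1505 N/mm; f_ty = M·x/J = 399.4 N/mm.
Resultant f_max = √[f_tx² + (f_v + f_ty)²] = √[1505² + (232.7 + 399.4)²] = 1633 N/mm.
Capacity per unit length: φr_n = 0.75 × 0.6 × 550 × (0.707 × 12) = 2100 N/mm.
1633 ≤ 2100 → adequate.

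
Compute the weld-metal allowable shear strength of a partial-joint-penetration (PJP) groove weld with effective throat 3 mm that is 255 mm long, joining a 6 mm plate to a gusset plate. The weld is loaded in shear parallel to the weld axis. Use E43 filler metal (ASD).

R_n/Ω ≈ 98.7 kN

E43XX → F_EXX = 430 MPa.
Effective throat (given) t_e = 3 mm.
A_we = 3 × 255 = 765 mm².
F_nw = 0.6 F_EXX = 258 MPa.
R_n/Ω = (258 × 765) / 2.0 × 10⁻³ = 98.69 kN.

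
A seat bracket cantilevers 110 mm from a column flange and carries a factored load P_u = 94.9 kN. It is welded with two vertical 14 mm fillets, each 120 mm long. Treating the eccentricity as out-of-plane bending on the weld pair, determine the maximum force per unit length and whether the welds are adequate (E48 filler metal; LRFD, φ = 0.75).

E48XX → F_EXX = 480 MPa.
L_w = 2 × 120 = 240 mm; section modulus (unit throat) S = 2 × L²/6 = 4800 mm².
Direct shear f_v = P/L_w = 94.9×10³/240 = 395.4 N/mm.
Moment M = P × e = 94.9×10³ × 110 = 10439000 N·mm; bending f_b = M/S = 2175 N/mm.
f_max = √(f_v² + f_b²) = √(395.4² + 2175²) = 2210 N/mm.
φr_n = 0.75 × 0.6 × 480 × (0.707 × 14) = 2138 N/mm → NOT adequate.

f_max ≈ 2210 N/mm; NOT adequate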